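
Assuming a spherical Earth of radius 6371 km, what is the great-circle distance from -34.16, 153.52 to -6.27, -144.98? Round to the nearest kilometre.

Δλ = -144.98 − 153.52 = -298.50°; wrapped into (−180°, 180°]: 61.50°.
Δφ = -6.27 − -34.16 = 27.89°.
a = sin²(Δφ/2) + cos φ₁ · cos φ₂ · sin²(Δλ/2) = 0.273101.
c = 2·atan2(√a, √(1−a)) = 1.09977 rad → d = 6371·c ≈ 7006.65 km.

7007 km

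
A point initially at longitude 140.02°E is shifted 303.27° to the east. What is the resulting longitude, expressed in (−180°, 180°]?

83.29°E

Start at +140.02°; shift +303.27° → +443.29°.
+443.29° lies outside (−180°, 180°]; subtract 360° → +83.29°.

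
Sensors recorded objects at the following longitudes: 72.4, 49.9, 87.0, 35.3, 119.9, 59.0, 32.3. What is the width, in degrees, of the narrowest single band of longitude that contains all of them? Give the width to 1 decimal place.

Sort the longitudes: +32.3°, +35.3°, +49.9°, +59.0°, +72.4°, +87.0°, +119.9°.
Eastward gaps between consecutive values (wrapping around): 3.0°, 14.6°, 9.1°, 13.4°, 14.6°, 32.9°, 272.4°.
Largest gap = 272.4° ⇒ minimal covering band is its complement: 360° − 272.4° = 87.6°.
Band runs from +32.3° eastward to +119.9°.

87.6°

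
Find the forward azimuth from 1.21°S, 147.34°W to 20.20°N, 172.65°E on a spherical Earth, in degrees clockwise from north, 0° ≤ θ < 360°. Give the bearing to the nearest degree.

Δλ = 172.65 − -147.34 = 319.99°; wrapped into (−180°, 180°]: -40.01°.
θ = atan2( sin Δλ · cos φ₂ , cos φ₁ · sin φ₂ − sin φ₁ · cos φ₂ · cos Δλ )
  = atan2(-0.60338, 0.36040) = -59.150° → normalised to [0°, 360°): 300.850°.

301°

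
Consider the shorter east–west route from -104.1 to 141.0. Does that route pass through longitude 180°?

Yes

Naïve |141.0 − -104.1| = 245.1° > 180°, so the shorter arc goes the other way round — across 180°.
Signed shortest Δλ = ((141.0 − -104.1 + 180) mod 360) − 180 = -114.9°.
Going west by 114.9° from -104.1° passes through 180° before reaching +141.0°.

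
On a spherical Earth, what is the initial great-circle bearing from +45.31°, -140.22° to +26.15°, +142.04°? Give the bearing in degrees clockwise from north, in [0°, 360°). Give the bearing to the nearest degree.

Δλ = 142.04 − -140.22 = 282.26°; wrapped into (−180°, 180°]: -77.74°.
θ = atan2( sin Δλ · cos φ₂ , cos φ₁ · sin φ₂ − sin φ₁ · cos φ₂ · cos Δλ )
  = atan2(-0.87717, 0.17444) = -78.753° → normalised to [0°, 360°): 281.247°.

281°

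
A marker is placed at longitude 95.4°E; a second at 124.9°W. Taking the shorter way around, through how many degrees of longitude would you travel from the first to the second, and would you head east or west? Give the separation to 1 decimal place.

Raw difference: -124.9 − 95.4 = -220.3°.
Normalise into (−180°, 180°]: -220.3° + 360° = 139.7°.
Positive ⇒ the second point lies to the east; separation 139.7°.

139.7° east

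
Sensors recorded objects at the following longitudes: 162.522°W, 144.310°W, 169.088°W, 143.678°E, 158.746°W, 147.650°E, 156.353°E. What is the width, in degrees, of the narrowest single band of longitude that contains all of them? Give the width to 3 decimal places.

Sort the longitudes: -169.088°, -162.522°, -158.746°, -144.310°, +143.678°, +147.650°, +156.353°.
Eastward gaps between consecutive values (wrapping around): 6.566°, 3.776°, 14.436°, 287.988°, 3.972°, 8.703°, 34.559°.
Largest gap = 287.988° ⇒ minimal covering band is its complement: 360° − 287.988° = 72.012°.
Band runs from +143.678° eastward to -144.310°, crossing the antimeridian.

72.012°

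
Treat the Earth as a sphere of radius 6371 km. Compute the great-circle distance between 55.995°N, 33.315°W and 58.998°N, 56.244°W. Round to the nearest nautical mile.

757 nmi

Δλ = -56.244 − -33.315 = -22.929°.
Δφ = 58.998 − 55.995 = 3.003°.
a = sin²(Δφ/2) + cos φ₁ · cos φ₂ · sin²(Δλ/2) = 0.012067.
c = 2·atan2(√a, √(1−a)) = 0.22014 rad → d = 6371·c ≈ 1402.52 km ≈ 757.30 nmi.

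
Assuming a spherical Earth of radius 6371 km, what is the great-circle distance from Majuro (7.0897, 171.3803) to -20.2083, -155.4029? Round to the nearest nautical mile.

2556 nmi

Δλ = -155.4029 − 171.3803 = -326.7832°; wrapped into (−180°, 180°]: 33.2168°.
Δφ = -20.2083 − 7.0897 = -27.2980°.
a = sin²(Δφ/2) + cos φ₁ · cos φ₂ · sin²(Δλ/2) = 0.131766.
c = 2·atan2(√a, √(1−a)) = 0.74296 rad → d = 6371·c ≈ 4733.42 km ≈ 2555.84 nmi.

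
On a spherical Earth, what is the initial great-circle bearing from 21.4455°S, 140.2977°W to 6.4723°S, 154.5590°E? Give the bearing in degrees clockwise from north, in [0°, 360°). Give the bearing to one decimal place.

Δλ = 154.5590 − -140.2977 = 294.8567°; wrapped into (−180°, 180°]: -65.1433°.
θ = atan2( sin Δλ · cos φ₂ , cos φ₁ · sin φ₂ − sin φ₁ · cos φ₂ · cos Δλ )
  = atan2(-0.90158, 0.04779) = -86.966° → normalised to [0°, 360°): 273.034°.

273.0°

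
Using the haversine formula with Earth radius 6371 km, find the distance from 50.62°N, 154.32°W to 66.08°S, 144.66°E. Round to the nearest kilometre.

13965 km

Δλ = 144.66 − -154.32 = 298.98°; wrapped into (−180°, 180°]: -61.02°.
Δφ = -66.08 − 50.62 = -116.70°.
a = sin²(Δφ/2) + cos φ₁ · cos φ₂ · sin²(Δλ/2) = 0.790965.
c = 2·atan2(√a, √(1−a)) = 2.19190 rad → d = 6371·c ≈ 13964.57 km.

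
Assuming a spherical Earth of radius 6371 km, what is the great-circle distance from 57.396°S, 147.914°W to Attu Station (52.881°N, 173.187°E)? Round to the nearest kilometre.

Δλ = 173.187 − -147.914 = 321.101°; wrapped into (−180°, 180°]: -38.899°.
Δφ = 52.881 − -57.396 = 110.277°.
a = sin²(Δφ/2) + cos φ₁ · cos φ₂ · sin²(Δλ/2) = 0.709332.
c = 2·atan2(√a, √(1−a)) = 2.00277 rad → d = 6371·c ≈ 12759.65 km.

12760 km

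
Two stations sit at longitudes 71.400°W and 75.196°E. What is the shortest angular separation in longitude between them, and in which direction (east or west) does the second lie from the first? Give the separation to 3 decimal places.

146.596° east

Raw difference: 75.196 − -71.400 = 146.596°.
Normalise into (−180°, 180°]: 146.596° stays 146.596°.
Positive ⇒ the second point lies to the east; separation 146.596°.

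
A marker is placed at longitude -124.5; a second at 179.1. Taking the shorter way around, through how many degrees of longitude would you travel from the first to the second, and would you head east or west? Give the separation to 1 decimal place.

Raw difference: 179.1 − -124.5 = 303.6°.
Normalise into (−180°, 180°]: 303.6° − 360° = -56.4°.
Negative ⇒ the second point lies to the west; separation 56.4°.

56.4° west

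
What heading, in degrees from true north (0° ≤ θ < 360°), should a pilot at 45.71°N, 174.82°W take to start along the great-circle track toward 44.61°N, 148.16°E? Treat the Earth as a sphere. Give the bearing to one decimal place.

Δλ = 148.16 − -174.82 = 322.98°; wrapped into (−180°, 180°]: -37.02°.
θ = atan2( sin Δλ · cos φ₂ , cos φ₁ · sin φ₂ − sin φ₁ · cos φ₂ · cos Δλ )
  = atan2(-0.42863, 0.08352) = -78.974° → normalised to [0°, 360°): 281.026°.

281.0°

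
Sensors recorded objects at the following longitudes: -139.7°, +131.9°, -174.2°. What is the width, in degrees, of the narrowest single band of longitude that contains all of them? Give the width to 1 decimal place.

Sort the longitudes: -174.2°, -139.7°, +131.9°.
Eastward gaps between consecutive values (wrapping around): 34.5°, 271.6°, 53.9°.
Largest gap = 271.6° ⇒ minimal covering band is its complement: 360° − 271.6° = 88.4°.
Band runs from +131.9° eastward to -139.7°, crossing the antimeridian.

88.4°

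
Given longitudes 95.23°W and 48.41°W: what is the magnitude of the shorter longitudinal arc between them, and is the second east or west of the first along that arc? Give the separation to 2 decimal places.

46.82° east

Raw difference: -48.41 − -95.23 = 46.82°.
Normalise into (−180°, 180°]: 46.82° stays 46.82°.
Positive ⇒ the second point lies to the east; separation 46.82°.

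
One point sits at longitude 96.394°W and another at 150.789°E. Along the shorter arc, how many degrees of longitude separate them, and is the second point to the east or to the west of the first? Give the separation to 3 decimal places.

112.817° west

Raw difference: 150.789 − -96.394 = 247.183°.
Normalise into (−180°, 180°]: 247.183° − 360° = -112.817°.
Negative ⇒ the second point lies to the west; separation 112.817°.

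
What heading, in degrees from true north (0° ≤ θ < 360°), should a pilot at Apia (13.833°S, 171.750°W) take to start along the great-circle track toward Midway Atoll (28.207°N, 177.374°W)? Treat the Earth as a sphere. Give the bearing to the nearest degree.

Δλ = -177.374 − -171.750 = -5.624°.
θ = atan2( sin Δλ · cos φ₂ , cos φ₁ · sin φ₂ − sin φ₁ · cos φ₂ · cos Δλ )
  = atan2(-0.08636, 0.66864) = -7.360° → normalised to [0°, 360°): 352.640°.

353°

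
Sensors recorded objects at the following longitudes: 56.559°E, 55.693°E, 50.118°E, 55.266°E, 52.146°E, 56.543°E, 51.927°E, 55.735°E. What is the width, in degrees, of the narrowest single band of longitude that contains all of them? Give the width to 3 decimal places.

Sort the longitudes: +50.118°, +51.927°, +52.146°, +55.266°, +55.693°, +55.735°, +56.543°, +56.559°.
Eastward gaps between consecutive values (wrapping around): 1.809°, 0.219°, 3.120°, 0.427°, 0.042°, 0.808°, 0.016°, 353.559°.
Largest gap = 353.559° ⇒ minimal covering band is its complement: 360° − 353.559° = 6.441°.
Band runs from +50.118° eastward to +56.559°.

6.441°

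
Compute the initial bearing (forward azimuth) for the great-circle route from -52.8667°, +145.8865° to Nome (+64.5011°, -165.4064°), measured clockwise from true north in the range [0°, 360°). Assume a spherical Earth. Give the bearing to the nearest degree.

Δλ = -165.4064 − 145.8865 = -311.2929°; wrapped into (−180°, 180°]: 48.7071°.
θ = atan2( sin Δλ · cos φ₂ , cos φ₁ · sin φ₂ − sin φ₁ · cos φ₂ · cos Δλ )
  = atan2(0.32345, 0.77135) = 22.750° → normalised to [0°, 360°): 22.750°.

23°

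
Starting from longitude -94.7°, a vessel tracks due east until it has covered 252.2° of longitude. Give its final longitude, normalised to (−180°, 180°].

Start at -94.7°; shift +252.2° → +157.5°.
+157.5° already lies in (−180°, 180°].

+157.5°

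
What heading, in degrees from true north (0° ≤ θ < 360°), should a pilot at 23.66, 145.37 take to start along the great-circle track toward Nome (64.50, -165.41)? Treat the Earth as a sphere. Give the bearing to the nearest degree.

Δλ = -165.41 − 145.37 = -310.78°; wrapped into (−180°, 180°]: 49.22°.
θ = atan2( sin Δλ · cos φ₂ , cos φ₁ · sin φ₂ − sin φ₁ · cos φ₂ · cos Δλ )
  = atan2(0.32599, 0.71387) = 24.544° → normalised to [0°, 360°): 24.544°.

25°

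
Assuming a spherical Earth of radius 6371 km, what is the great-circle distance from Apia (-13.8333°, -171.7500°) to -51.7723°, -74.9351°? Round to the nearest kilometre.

Δλ = -74.9351 − -171.7500 = 96.8149°.
Δφ = -51.7723 − -13.8333 = -37.9390°.
a = sin²(Δφ/2) + cos φ₁ · cos φ₂ · sin²(Δλ/2) = 0.441736.
c = 2·atan2(√a, √(1−a)) = 1.45400 rad → d = 6371·c ≈ 9263.45 km.

9263 km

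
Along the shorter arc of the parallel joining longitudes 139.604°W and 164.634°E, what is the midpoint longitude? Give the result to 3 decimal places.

167.485°W

Signed shortest Δλ from -139.604° to +164.634° is -55.762°.
Midpoint longitude = -139.604° + (-55.762°)/2 = -139.604° − 27.881° = -167.485°.
(The naïve average (-139.604 + +164.634)/2 = 12.515° is on the wrong side of the globe.)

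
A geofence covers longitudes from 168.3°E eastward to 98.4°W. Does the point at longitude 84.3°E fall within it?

No

Band width going east from +168.3° to -98.4°: ((-98.4 − 168.3) mod 360) = 93.3°.
Offset of +84.3° east of the west edge: ((84.3 − 168.3) mod 360) = 276.0°.
276.0° > 93.3° ⇒ outside.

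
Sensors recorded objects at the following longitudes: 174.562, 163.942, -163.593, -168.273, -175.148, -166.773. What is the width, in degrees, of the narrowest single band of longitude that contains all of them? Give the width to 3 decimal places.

32.465°

Sort the longitudes: -175.148°, -168.273°, -166.773°, -163.593°, +163.942°, +174.562°.
Eastward gaps between consecutive values (wrapping around): 6.875°, 1.500°, 3.180°, 327.535°, 10.620°, 10.290°.
Largest gap = 327.535° ⇒ minimal covering band is its complement: 360° − 327.535° = 32.465°.
Band runs from +163.942° eastward to -163.593°, crossing the antimeridian.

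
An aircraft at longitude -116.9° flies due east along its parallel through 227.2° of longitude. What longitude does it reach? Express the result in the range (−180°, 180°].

Start at -116.9°; shift +227.2° → +110.3°.
+110.3° already lies in (−180°, 180°].

+110.3°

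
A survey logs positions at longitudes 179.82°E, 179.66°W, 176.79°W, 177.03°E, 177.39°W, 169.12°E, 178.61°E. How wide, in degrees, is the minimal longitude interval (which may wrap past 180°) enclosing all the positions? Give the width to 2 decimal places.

14.09°

Sort the longitudes: -179.66°, -177.39°, -176.79°, +169.12°, +177.03°, +178.61°, +179.82°.
Eastward gaps between consecutive values (wrapping around): 2.27°, 0.60°, 345.91°, 7.91°, 1.58°, 1.21°, 0.52°.
Largest gap = 345.91° ⇒ minimal covering band is its complement: 360° − 345.91° = 14.09°.
Band runs from +169.12° eastward to -176.79°, crossing the antimeridian.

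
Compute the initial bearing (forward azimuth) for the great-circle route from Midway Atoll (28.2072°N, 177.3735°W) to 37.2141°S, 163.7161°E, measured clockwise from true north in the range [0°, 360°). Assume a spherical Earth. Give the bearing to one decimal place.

Δλ = 163.7161 − -177.3735 = 341.0896°; wrapped into (−180°, 180°]: -18.9104°.
θ = atan2( sin Δλ · cos φ₂ , cos φ₁ · sin φ₂ − sin φ₁ · cos φ₂ · cos Δλ )
  = atan2(-0.25810, -0.88907) = -163.812° → normalised to [0°, 360°): 196.188°.

196.2°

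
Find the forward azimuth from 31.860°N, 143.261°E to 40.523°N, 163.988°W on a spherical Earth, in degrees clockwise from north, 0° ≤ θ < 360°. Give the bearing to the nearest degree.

63°

Δλ = -163.988 − 143.261 = -307.249°; wrapped into (−180°, 180°]: 52.751°.
θ = atan2( sin Δλ · cos φ₂ , cos φ₁ · sin φ₂ − sin φ₁ · cos φ₂ · cos Δλ )
  = atan2(0.60509, 0.30900) = 62.948° → normalised to [0°, 360°): 62.948°.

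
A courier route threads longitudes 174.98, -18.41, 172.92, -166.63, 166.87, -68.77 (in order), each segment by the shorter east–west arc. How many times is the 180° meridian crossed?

Leg 1: +174.98° → -18.41°, shortest Δλ = 166.61° (east) — crosses 180°.
Leg 2: -18.41° → +172.92°, shortest Δλ = -168.67° (west) — crosses 180°.
Leg 3: +172.92° → -166.63°, shortest Δλ = 20.45° (east) — crosses 180°.
Leg 4: -166.63° → +166.87°, shortest Δλ = -26.5° (west) — crosses 180°.
Leg 5: +166.87° → -68.77°, shortest Δλ = 124.36° (east) — crosses 180°.
Total crossings: 5.

5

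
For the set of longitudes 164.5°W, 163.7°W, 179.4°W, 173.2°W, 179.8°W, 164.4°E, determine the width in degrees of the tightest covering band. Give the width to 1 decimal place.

Sort the longitudes: -179.8°, -179.4°, -173.2°, -164.5°, -163.7°, +164.4°.
Eastward gaps between consecutive values (wrapping around): 0.4°, 6.2°, 8.7°, 0.8°, 328.1°, 15.8°.
Largest gap = 328.1° ⇒ minimal covering band is its complement: 360° − 328.1° = 31.9°.
Band runs from +164.4° eastward to -163.7°, crossing the antimeridian.

31.9°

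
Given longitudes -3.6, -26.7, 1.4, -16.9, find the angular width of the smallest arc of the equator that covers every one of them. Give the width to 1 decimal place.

Sort the longitudes: -26.7°, -16.9°, -3.6°, +1.4°.
Eastward gaps between consecutive values (wrapping around): 9.8°, 13.3°, 5.0°, 331.9°.
Largest gap = 331.9° ⇒ minimal covering band is its complement: 360° − 331.9° = 28.1°.
Band runs from -26.7° eastward to +1.4°.

28.1°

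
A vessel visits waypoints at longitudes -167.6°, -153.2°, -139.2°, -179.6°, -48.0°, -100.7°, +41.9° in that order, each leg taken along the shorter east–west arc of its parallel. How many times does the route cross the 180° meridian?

0

Leg 1: -167.6° → -153.2°, shortest Δλ = 14.4° (east) — does not cross 180°.
Leg 2: -153.2° → -139.2°, shortest Δλ = 14.0° (east) — does not cross 180°.
Leg 3: -139.2° → -179.6°, shortest Δλ = -40.4° (west) — does not cross 180°.
Leg 4: -179.6° → -48.0°, shortest Δλ = 131.6° (east) — does not cross 180°.
Leg 5: -48.0° → -100.7°, shortest Δλ = -52.7° (west) — does not cross 180°.
Leg 6: -100.7° → +41.9°, shortest Δλ = 142.6° (east) — does not cross 180°.
Total crossings: 0.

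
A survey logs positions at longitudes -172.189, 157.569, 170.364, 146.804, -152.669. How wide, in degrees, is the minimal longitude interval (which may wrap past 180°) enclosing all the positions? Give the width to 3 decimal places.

60.527°

Sort the longitudes: -172.189°, -152.669°, +146.804°, +157.569°, +170.364°.
Eastward gaps between consecutive values (wrapping around): 19.520°, 299.473°, 10.765°, 12.795°, 17.447°.
Largest gap = 299.473° ⇒ minimal covering band is its complement: 360° − 299.473° = 60.527°.
Band runs from +146.804° eastward to -152.669°, crossing the antimeridian.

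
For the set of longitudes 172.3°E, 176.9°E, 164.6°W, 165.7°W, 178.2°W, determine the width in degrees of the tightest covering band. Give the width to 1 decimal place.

23.1°

Sort the longitudes: -178.2°, -165.7°, -164.6°, +172.3°, +176.9°.
Eastward gaps between consecutive values (wrapping around): 12.5°, 1.1°, 336.9°, 4.6°, 4.9°.
Largest gap = 336.9° ⇒ minimal covering band is its complement: 360° − 336.9° = 23.1°.
Band runs from +172.3° eastward to -164.6°, crossing the antimeridian.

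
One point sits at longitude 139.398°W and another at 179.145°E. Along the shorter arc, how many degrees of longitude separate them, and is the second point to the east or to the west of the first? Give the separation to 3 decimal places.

41.457° west

Raw difference: 179.145 − -139.398 = 318.543°.
Normalise into (−180°, 180°]: 318.543° − 360° = -41.457°.
Negative ⇒ the second point lies to the west; separation 41.457°.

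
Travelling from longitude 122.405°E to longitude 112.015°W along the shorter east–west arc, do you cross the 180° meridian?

Yes

Naïve |-112.015 − 122.405| = 234.42° > 180°, so the shorter arc goes the other way round — across 180°.
Signed shortest Δλ = ((-112.015 − 122.405 + 180) mod 360) − 180 = 125.58°.
Going east by 125.58° from +122.405° passes through 180° before reaching -112.015°.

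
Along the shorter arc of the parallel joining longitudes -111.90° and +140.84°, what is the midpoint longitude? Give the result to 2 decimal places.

-165.53°

Signed shortest Δλ from -111.90° to +140.84° is -107.26°.
Midpoint longitude = -111.90° + (-107.26°)/2 = -111.90° − 53.63° = -165.53°.
(The naïve average (-111.90 + +140.84)/2 = 14.47° is on the wrong side of the globe.)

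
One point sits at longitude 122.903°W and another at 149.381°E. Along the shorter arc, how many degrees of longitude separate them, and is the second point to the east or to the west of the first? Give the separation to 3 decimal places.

87.716° west

Raw difference: 149.381 − -122.903 = 272.284°.
Normalise into (−180°, 180°]: 272.284° − 360° = -87.716°.
Negative ⇒ the second point lies to the west; separation 87.716°.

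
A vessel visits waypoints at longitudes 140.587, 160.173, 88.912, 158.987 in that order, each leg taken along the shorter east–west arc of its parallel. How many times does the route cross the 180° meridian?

Leg 1: +140.587° → +160.173°, shortest Δλ = 19.586° (east) — does not cross 180°.
Leg 2: +160.173° → +88.912°, shortest Δλ = -71.261° (west) — does not cross 180°.
Leg 3: +88.912° → +158.987°, shortest Δλ = 70.075° (east) — does not cross 180°.
Total crossings: 0.

0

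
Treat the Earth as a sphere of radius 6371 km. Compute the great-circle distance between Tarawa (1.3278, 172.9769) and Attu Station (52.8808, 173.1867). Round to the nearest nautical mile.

Δλ = 173.1867 − 172.9769 = 0.2098°.
Δφ = 52.8808 − 1.3278 = 51.5530°.
a = sin²(Δφ/2) + cos φ₁ · cos φ₂ · sin²(Δλ/2) = 0.189107.
c = 2·atan2(√a, √(1−a)) = 0.89977 rad → d = 6371·c ≈ 5732.46 km ≈ 3095.28 nmi.

3095 nmi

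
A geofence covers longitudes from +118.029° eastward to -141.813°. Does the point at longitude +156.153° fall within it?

Band width going east from +118.029° to -141.813°: ((-141.813 − 118.029) mod 360) = 100.158°.
Offset of +156.153° east of the west edge: ((156.153 − 118.029) mod 360) = 38.124°.
38.124° ≤ 100.158° ⇒ inside.

Yes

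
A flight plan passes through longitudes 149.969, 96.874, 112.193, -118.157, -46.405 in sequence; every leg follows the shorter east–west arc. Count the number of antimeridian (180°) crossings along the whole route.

Leg 1: +149.969° → +96.874°, shortest Δλ = -53.095° (west) — does not cross 180°.
Leg 2: +96.874° → +112.193°, shortest Δλ = 15.319° (east) — does not cross 180°.
Leg 3: +112.193° → -118.157°, shortest Δλ = 129.65° (east) — crosses 180°.
Leg 4: -118.157° → -46.405°, shortest Δλ = 71.752° (east) — does not cross 180°.
Total crossings: 1.

1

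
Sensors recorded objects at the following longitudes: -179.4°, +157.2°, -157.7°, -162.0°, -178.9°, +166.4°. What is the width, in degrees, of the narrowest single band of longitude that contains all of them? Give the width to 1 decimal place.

45.1°

Sort the longitudes: -179.4°, -178.9°, -162.0°, -157.7°, +157.2°, +166.4°.
Eastward gaps between consecutive values (wrapping around): 0.5°, 16.9°, 4.3°, 314.9°, 9.2°, 14.2°.
Largest gap = 314.9° ⇒ minimal covering band is its complement: 360° − 314.9° = 45.1°.
Band runs from +157.2° eastward to -157.7°, crossing the antimeridian.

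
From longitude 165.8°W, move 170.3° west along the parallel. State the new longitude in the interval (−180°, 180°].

23.9°E

Start at -165.8°; shift −170.3° → -336.1°.
-336.1° lies outside (−180°, 180°]; add 360° → +23.9°.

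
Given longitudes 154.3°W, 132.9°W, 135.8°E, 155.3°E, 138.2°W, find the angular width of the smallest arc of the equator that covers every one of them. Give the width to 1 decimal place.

Sort the longitudes: -154.3°, -138.2°, -132.9°, +135.8°, +155.3°.
Eastward gaps between consecutive values (wrapping around): 16.1°, 5.3°, 268.7°, 19.5°, 50.4°.
Largest gap = 268.7° ⇒ minimal covering band is its complement: 360° − 268.7° = 91.3°.
Band runs from +135.8° eastward to -132.9°, crossing the antimeridian.

91.3°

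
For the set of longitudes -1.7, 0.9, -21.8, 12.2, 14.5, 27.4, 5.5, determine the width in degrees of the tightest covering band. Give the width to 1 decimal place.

Sort the longitudes: -21.8°, -1.7°, +0.9°, +5.5°, +12.2°, +14.5°, +27.4°.
Eastward gaps between consecutive values (wrapping around): 20.1°, 2.6°, 4.6°, 6.7°, 2.3°, 12.9°, 310.8°.
Largest gap = 310.8° ⇒ minimal covering band is its complement: 360° − 310.8° = 49.2°.
Band runs from -21.8° eastward to +27.4°.

49.2°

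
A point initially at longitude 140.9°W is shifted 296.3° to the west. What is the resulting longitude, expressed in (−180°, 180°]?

77.2°W

Start at -140.9°; shift −296.3° → -437.2°.
-437.2° lies outside (−180°, 180°]; add 360° → -77.2°.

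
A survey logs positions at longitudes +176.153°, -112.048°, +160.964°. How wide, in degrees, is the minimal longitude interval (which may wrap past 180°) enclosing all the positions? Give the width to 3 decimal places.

86.988°

Sort the longitudes: -112.048°, +160.964°, +176.153°.
Eastward gaps between consecutive values (wrapping around): 273.012°, 15.189°, 71.799°.
Largest gap = 273.012° ⇒ minimal covering band is its complement: 360° − 273.012° = 86.988°.
Band runs from +160.964° eastward to -112.048°, crossing the antimeridian.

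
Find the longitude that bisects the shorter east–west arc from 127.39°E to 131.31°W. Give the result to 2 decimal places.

Signed shortest Δλ from +127.39° to -131.31° is +101.30°.
Midpoint longitude = +127.39° + (+101.30°)/2 = +127.39° + 50.65° = +178.04°.
(The naïve average (+127.39 + -131.31)/2 = -1.96° is on the wrong side of the globe.)

178.04°E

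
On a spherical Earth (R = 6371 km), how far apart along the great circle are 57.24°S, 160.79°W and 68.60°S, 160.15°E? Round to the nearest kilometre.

2287 km

Δλ = 160.15 − -160.79 = 320.94°; wrapped into (−180°, 180°]: -39.06°.
Δφ = -68.60 − -57.24 = -11.36°.
a = sin²(Δφ/2) + cos φ₁ · cos φ₂ · sin²(Δλ/2) = 0.031861.
c = 2·atan2(√a, √(1−a)) = 0.35892 rad → d = 6371·c ≈ 2286.66 km.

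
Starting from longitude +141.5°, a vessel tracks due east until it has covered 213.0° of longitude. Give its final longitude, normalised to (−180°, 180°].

Start at +141.5°; shift +213.0° → +354.5°.
+354.5° lies outside (−180°, 180°]; subtract 360° → -5.5°.

-5.5°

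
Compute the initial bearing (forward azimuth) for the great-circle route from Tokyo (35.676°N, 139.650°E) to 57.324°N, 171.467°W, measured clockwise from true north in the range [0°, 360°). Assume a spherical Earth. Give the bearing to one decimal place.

40.5°

Δλ = -171.467 − 139.650 = -311.117°; wrapped into (−180°, 180°]: 48.883°.
θ = atan2( sin Δλ · cos φ₂ , cos φ₁ · sin φ₂ − sin φ₁ · cos φ₂ · cos Δλ )
  = atan2(0.40673, 0.47671) = 40.471° → normalised to [0°, 360°): 40.471°.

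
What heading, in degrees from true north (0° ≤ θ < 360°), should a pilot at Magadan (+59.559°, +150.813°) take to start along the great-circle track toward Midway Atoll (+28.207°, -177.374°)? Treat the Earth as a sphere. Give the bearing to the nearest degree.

131°

Δλ = -177.374 − 150.813 = -328.187°; wrapped into (−180°, 180°]: 31.813°.
θ = atan2( sin Δλ · cos φ₂ , cos φ₁ · sin φ₂ − sin φ₁ · cos φ₂ · cos Δλ )
  = atan2(0.46455, -0.40616) = 131.163° → normalised to [0°, 360°): 131.163°.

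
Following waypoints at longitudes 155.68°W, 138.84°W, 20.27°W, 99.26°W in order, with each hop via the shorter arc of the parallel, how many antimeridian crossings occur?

Leg 1: -155.68° → -138.84°, shortest Δλ = 16.84° (east) — does not cross 180°.
Leg 2: -138.84° → -20.27°, shortest Δλ = 118.57° (east) — does not cross 180°.
Leg 3: -20.27° → -99.26°, shortest Δλ = -78.99° (west) — does not cross 180°.
Total crossings: 0.

0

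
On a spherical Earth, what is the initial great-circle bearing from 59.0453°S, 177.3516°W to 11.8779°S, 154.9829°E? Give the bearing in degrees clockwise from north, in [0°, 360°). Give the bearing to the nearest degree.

Δλ = 154.9829 − -177.3516 = 332.3345°; wrapped into (−180°, 180°]: -27.6655°.
θ = atan2( sin Δλ · cos φ₂ , cos φ₁ · sin φ₂ − sin φ₁ · cos φ₂ · cos Δλ )
  = atan2(-0.45437, 0.63740) = -35.483° → normalised to [0°, 360°): 324.517°.

325°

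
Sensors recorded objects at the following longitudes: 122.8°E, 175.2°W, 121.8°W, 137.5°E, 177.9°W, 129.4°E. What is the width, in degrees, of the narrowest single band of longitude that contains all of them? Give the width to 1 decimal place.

115.4°

Sort the longitudes: -177.9°, -175.2°, -121.8°, +122.8°, +129.4°, +137.5°.
Eastward gaps between consecutive values (wrapping around): 2.7°, 53.4°, 244.6°, 6.6°, 8.1°, 44.6°.
Largest gap = 244.6° ⇒ minimal covering band is its complement: 360° − 244.6° = 115.4°.
Band runs from +122.8° eastward to -121.8°, crossing the antimeridian.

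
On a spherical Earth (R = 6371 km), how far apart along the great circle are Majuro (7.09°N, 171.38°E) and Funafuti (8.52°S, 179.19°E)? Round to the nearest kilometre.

Δλ = 179.19 − 171.38 = 7.81°.
Δφ = -8.52 − 7.09 = -15.61°.
a = sin²(Δφ/2) + cos φ₁ · cos φ₂ · sin²(Δλ/2) = 0.022994.
c = 2·atan2(√a, √(1−a)) = 0.30445 rad → d = 6371·c ≈ 1939.64 km.

1940 km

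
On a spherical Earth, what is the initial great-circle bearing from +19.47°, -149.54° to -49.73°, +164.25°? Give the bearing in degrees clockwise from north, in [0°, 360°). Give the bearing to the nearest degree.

Δλ = 164.25 − -149.54 = 313.79°; wrapped into (−180°, 180°]: -46.21°.
θ = atan2( sin Δλ · cos φ₂ , cos φ₁ · sin φ₂ − sin φ₁ · cos φ₂ · cos Δλ )
  = atan2(-0.46662, -0.86847) = -151.751° → normalised to [0°, 360°): 208.249°.

208°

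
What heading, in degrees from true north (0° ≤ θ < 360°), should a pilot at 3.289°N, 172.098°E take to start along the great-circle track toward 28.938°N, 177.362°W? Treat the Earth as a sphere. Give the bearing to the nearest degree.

Δλ = -177.362 − 172.098 = -349.460°; wrapped into (−180°, 180°]: 10.540°.
θ = atan2( sin Δλ · cos φ₂ , cos φ₁ · sin φ₂ − sin φ₁ · cos φ₂ · cos Δλ )
  = atan2(0.16008, 0.43370) = 20.259° → normalised to [0°, 360°): 20.259°.

20°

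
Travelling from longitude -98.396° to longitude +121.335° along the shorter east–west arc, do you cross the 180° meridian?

Yes

Naïve |121.335 − -98.396| = 219.731° > 180°, so the shorter arc goes the other way round — across 180°.
Signed shortest Δλ = ((121.335 − -98.396 + 180) mod 360) − 180 = -140.269°.
Going west by 140.269° from -98.396° passes through 180° before reaching +121.335°.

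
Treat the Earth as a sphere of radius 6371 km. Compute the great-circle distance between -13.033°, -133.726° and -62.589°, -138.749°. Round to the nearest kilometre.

5525 km

Δλ = -138.749 − -133.726 = -5.023°.
Δφ = -62.589 − -13.033 = -49.556°.
a = sin²(Δφ/2) + cos φ₁ · cos φ₂ · sin²(Δλ/2) = 0.176509.
c = 2·atan2(√a, √(1−a)) = 0.86718 rad → d = 6371·c ≈ 5524.78 km.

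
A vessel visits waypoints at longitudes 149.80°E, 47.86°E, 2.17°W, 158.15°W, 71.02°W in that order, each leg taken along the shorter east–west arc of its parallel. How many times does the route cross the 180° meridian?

Leg 1: +149.80° → +47.86°, shortest Δλ = -101.94° (west) — does not cross 180°.
Leg 2: +47.86° → -2.17°, shortest Δλ = -50.03° (west) — does not cross 180°.
Leg 3: -2.17° → -158.15°, shortest Δλ = -155.98° (west) — does not cross 180°.
Leg 4: -158.15° → -71.02°, shortest Δλ = 87.13° (east) — does not cross 180°.
Total crossings: 0.

0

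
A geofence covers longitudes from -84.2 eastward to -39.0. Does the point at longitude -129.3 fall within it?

No

Band width going east from -84.2° to -39.0°: ((-39.0 − -84.2) mod 360) = 45.2°.
Offset of -129.3° east of the west edge: ((-129.3 − -84.2) mod 360) = 314.9°.
314.9° > 45.2° ⇒ outside.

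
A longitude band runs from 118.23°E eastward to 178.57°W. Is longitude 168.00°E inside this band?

Yes

Band width going east from +118.23° to -178.57°: ((-178.57 − 118.23) mod 360) = 63.20°.
Offset of +168.00° east of the west edge: ((168.00 − 118.23) mod 360) = 49.77°.
49.77° ≤ 63.20° ⇒ inside.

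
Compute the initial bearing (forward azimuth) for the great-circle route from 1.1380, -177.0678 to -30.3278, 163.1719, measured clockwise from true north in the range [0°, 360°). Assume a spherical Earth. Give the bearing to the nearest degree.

Δλ = 163.1719 − -177.0678 = 340.2397°; wrapped into (−180°, 180°]: -19.7603°.
θ = atan2( sin Δλ · cos φ₂ , cos φ₁ · sin φ₂ − sin φ₁ · cos φ₂ · cos Δλ )
  = atan2(-0.29182, -0.52098) = -150.745° → normalised to [0°, 360°): 209.255°.

209°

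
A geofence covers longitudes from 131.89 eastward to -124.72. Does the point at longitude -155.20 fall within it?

Yes

Band width going east from +131.89° to -124.72°: ((-124.72 − 131.89) mod 360) = 103.39°.
Offset of -155.20° east of the west edge: ((-155.20 − 131.89) mod 360) = 72.91°.
72.91° ≤ 103.39° ⇒ inside.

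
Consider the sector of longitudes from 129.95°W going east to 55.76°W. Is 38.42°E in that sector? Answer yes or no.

Band width going east from -129.95° to -55.76°: ((-55.76 − -129.95) mod 360) = 74.19°.
Offset of +38.42° east of the west edge: ((38.42 − -129.95) mod 360) = 168.37°.
168.37° > 74.19° ⇒ outside.

No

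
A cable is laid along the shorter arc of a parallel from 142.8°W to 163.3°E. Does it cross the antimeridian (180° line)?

Yes

Naïve |163.3 − -142.8| = 306.1° > 180°, so the shorter arc goes the other way round — across 180°.
Signed shortest Δλ = ((163.3 − -142.8 + 180) mod 360) − 180 = -53.9°.
Going west by 53.9° from -142.8° passes through 180° before reaching +163.3°.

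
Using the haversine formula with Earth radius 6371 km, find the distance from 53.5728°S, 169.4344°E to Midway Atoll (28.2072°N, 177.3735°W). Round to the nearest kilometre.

9182 km

Δλ = -177.3735 − 169.4344 = -346.8079°; wrapped into (−180°, 180°]: 13.1921°.
Δφ = 28.2072 − -53.5728 = 81.7800°.
a = sin²(Δφ/2) + cos φ₁ · cos φ₂ · sin²(Δλ/2) = 0.435417.
c = 2·atan2(√a, √(1−a)) = 1.44127 rad → d = 6371·c ≈ 9182.33 km.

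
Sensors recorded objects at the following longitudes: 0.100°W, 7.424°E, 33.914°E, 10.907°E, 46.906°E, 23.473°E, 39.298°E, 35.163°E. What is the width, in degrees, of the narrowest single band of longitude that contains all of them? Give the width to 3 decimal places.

Sort the longitudes: -0.100°, +7.424°, +10.907°, +23.473°, +33.914°, +35.163°, +39.298°, +46.906°.
Eastward gaps between consecutive values (wrapping around): 7.524°, 3.483°, 12.566°, 10.441°, 1.249°, 4.135°, 7.608°, 312.994°.
Largest gap = 312.994° ⇒ minimal covering band is its complement: 360° − 312.994° = 47.006°.
Band runs from -0.100° eastward to +46.906°.

47.006°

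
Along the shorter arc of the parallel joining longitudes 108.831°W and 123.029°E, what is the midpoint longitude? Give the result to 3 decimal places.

172.901°W

Signed shortest Δλ from -108.831° to +123.029° is -128.140°.
Midpoint longitude = -108.831° + (-128.140°)/2 = -108.831° − 64.070° = -172.901°.
(The naïve average (-108.831 + +123.029)/2 = 7.099° is on the wrong side of the globe.)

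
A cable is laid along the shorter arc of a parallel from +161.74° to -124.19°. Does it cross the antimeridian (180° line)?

Yes

Naïve |-124.19 − 161.74| = 285.93° > 180°, so the shorter arc goes the other way round — across 180°.
Signed shortest Δλ = ((-124.19 − 161.74 + 180) mod 360) − 180 = 74.07°.
Going east by 74.07° from +161.74° passes through 180° before reaching -124.19°.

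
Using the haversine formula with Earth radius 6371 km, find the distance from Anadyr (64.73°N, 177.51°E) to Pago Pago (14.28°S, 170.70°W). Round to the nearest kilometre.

Δλ = -170.70 − 177.51 = -348.21°; wrapped into (−180°, 180°]: 11.79°.
Δφ = -14.28 − 64.73 = -79.01°.
a = sin²(Δφ/2) + cos φ₁ · cos φ₂ · sin²(Δλ/2) = 0.409045.
c = 2·atan2(√a, √(1−a)) = 1.38787 rad → d = 6371·c ≈ 8842.11 km.

8842 km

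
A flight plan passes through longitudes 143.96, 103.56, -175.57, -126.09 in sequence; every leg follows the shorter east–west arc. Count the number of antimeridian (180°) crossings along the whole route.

1

Leg 1: +143.96° → +103.56°, shortest Δλ = -40.4° (west) — does not cross 180°.
Leg 2: +103.56° → -175.57°, shortest Δλ = 80.87° (east) — crosses 180°.
Leg 3: -175.57° → -126.09°, shortest Δλ = 49.48° (east) — does not cross 180°.
Total crossings: 1.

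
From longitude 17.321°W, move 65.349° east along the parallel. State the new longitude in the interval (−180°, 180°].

Start at -17.321°; shift +65.349° → +48.028°.
+48.028° already lies in (−180°, 180°].

48.028°E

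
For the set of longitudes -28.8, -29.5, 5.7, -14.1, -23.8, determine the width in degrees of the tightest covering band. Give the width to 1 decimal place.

35.2°

Sort the longitudes: -29.5°, -28.8°, -23.8°, -14.1°, +5.7°.
Eastward gaps between consecutive values (wrapping around): 0.7°, 5.0°, 9.7°, 19.8°, 324.8°.
Largest gap = 324.8° ⇒ minimal covering band is its complement: 360° − 324.8° = 35.2°.
Band runs from -29.5° eastward to +5.7°.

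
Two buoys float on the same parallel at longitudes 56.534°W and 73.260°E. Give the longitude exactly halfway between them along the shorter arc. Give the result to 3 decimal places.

Signed shortest Δλ from -56.534° to +73.260° is +129.794°.
Midpoint longitude = -56.534° + (+129.794°)/2 = -56.534° + 64.897° = +8.363°.

8.363°E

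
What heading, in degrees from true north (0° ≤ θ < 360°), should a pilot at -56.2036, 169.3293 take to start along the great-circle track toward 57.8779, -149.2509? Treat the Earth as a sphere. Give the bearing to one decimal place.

Δλ = -149.2509 − 169.3293 = -318.5802°; wrapped into (−180°, 180°]: 41.4198°.
θ = atan2( sin Δλ · cos φ₂ , cos φ₁ · sin φ₂ − sin φ₁ · cos φ₂ · cos Δλ )
  = atan2(0.35177, 0.80245) = 23.672° → normalised to [0°, 360°): 23.672°.

23.7°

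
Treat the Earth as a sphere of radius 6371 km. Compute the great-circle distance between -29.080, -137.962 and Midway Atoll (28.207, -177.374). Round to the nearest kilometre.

Δλ = -177.374 − -137.962 = -39.412°.
Δφ = 28.207 − -29.080 = 57.287°.
a = sin²(Δφ/2) + cos φ₁ · cos φ₂ · sin²(Δλ/2) = 0.317351.
c = 2·atan2(√a, √(1−a)) = 1.19684 rad → d = 6371·c ≈ 7625.09 km.

7625 km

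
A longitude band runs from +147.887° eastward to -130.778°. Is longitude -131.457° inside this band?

Band width going east from +147.887° to -130.778°: ((-130.778 − 147.887) mod 360) = 81.335°.
Offset of -131.457° east of the west edge: ((-131.457 − 147.887) mod 360) = 80.656°.
80.656° ≤ 81.335° ⇒ inside.

Yes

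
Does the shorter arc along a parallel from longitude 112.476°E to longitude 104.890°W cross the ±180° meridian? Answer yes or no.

Naïve |-104.890 − 112.476| = 217.366° > 180°, so the shorter arc goes the other way round — across 180°.
Signed shortest Δλ = ((-104.890 − 112.476 + 180) mod 360) − 180 = 142.634°.
Going east by 142.634° from +112.476° passes through 180° before reaching -104.890°.

Yes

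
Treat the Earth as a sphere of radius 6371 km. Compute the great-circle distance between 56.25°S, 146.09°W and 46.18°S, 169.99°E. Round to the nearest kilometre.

3193 km

Δλ = 169.99 − -146.09 = 316.08°; wrapped into (−180°, 180°]: -43.92°.
Δφ = -46.18 − -56.25 = 10.07°.
a = sin²(Δφ/2) + cos φ₁ · cos φ₂ · sin²(Δλ/2) = 0.061498.
c = 2·atan2(√a, √(1−a)) = 0.50120 rad → d = 6371·c ≈ 3193.17 km.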